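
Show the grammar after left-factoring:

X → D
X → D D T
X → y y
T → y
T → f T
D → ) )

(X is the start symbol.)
X → D X'
X' → ε
X' → D T
X → y y
T → y
T → f T
D → ) )

Left-factoring transforms A → αβ₁ | αβ₂ into A → αA' and A' → β₁ | β₂
(α is the longest common prefix among the alternatives). Repeat until
no nonterminal has two alternatives with a common prefix.

Round 1: X has alternatives sharing prefix 'D'. Introduce X': X → D X'
  Add: X' → ε
  Add: X' → D T

No remaining common prefixes — done.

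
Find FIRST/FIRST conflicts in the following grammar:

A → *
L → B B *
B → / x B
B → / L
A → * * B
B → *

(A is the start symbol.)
Yes. A → '*' / A → '*' '*' B on { '*' }; B → '/' x B / B → '/' L on { '/' }

Productions for A:
  A → *: FIRST = { '*' }
  A → * * B: FIRST = { '*' }
Productions for B:
  B → / x B: FIRST = { '/' }
  B → / L: FIRST = { '/' }
  B → *: FIRST = { '*' }
L has only one production, so no FIRST/FIRST conflict is possible there.

Conflict for A: A → * and A → * * B
  Overlap: { '*' }
Conflict for B: B → / x B and B → / L
  Overlap: { '/' }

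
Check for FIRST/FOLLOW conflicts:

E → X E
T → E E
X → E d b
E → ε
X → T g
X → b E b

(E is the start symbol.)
Yes. E → X E with FOLLOW(E) on { 'b', 'd', 'g' }

A FIRST/FOLLOW conflict occurs when a non-terminal N has a nullable alternative N → β (β ⇒* ε) and another alternative N → α with FIRST(α) ∩ FOLLOW(N) ≠ ∅: on such a lookahead the parser cannot decide between expanding α and letting N vanish via β.

Nullable non-terminals: E, T.
FIRST sets used below: FIRST(X) = { 'b', 'd', 'g' }

E: nullable alternative(s) E → ε; FOLLOW(E) = { $, 'b', 'd', 'g' }
  E → X E: FIRST \ {ε} = { 'b', 'd', 'g' } — overlaps FOLLOW(E) on { 'b', 'd', 'g' }: CONFLICT
  E → ε: FIRST \ {ε} = { } — this is the only nullable alternative, skip
T has a nullable alternative but only one production, so nothing to check.

X has no nullable alternative, so no FIRST/FOLLOW check is needed there.

So the grammar has 1 FIRST/FOLLOW conflict (marked CONFLICT above).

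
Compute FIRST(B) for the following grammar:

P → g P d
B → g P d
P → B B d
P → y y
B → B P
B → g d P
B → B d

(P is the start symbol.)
To compute FIRST(B), examine every production with B on the left-hand side, reading each right-hand side left to right until a non-nullable symbol is reached.

From B → g P d:
  - g is a terminal: add 'g' and stop
From B → B P:
  - B is the symbol being defined: contributes nothing new
    B is not nullable, so stop
From B → g d P:
  - g is a terminal: add 'g' and stop
From B → B d:
  - B is the symbol being defined: contributes nothing new
    B is not nullable, so stop

Collecting: FIRST(B) = { 'g' }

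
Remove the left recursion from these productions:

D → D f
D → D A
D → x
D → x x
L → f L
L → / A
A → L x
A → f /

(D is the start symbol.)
D is directly left-recursive. The standard transformation for
  A → A α₁ | ... | A α_m | β₁ | ... | β_n
is
  A  → β₁ A' | ... | β_n A'
  A' → α₁ A' | ... | α_m A' | ε

D → x becomes D → x D'
D → x x becomes D → x x D'
D → D f becomes D' → f D'
D → D A becomes D' → A D'
Add D' → ε

Productions for other non-terminals are unchanged:
  L → f L
  L → / A
  A → L x
  A → f /

Resulting grammar:
D → x D'
D → x x D'
D' → f D'
D' → A D'
D' → ε
L → f L
L → / A
A → L x
A → f /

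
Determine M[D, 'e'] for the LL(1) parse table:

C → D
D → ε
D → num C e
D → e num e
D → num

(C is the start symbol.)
To find M[D, 'e'], we find productions for D where 'e' is in the predict set (PREDICT(N → α) = (FIRST(α) \ {ε}) ∪ (FOLLOW(N) if α ⇒* ε)).

Relevant sets:
  FOLLOW(D) = { $, 'e' }

D → ε: PREDICT = { $, 'e' }
  'e' is in predict set, so this production goes in M[D, 'e']
D → num C e: PREDICT = { 'num' }
D → e num e: PREDICT = { 'e' }
  'e' is in predict set, so this production goes in M[D, 'e']
D → num: PREDICT = { 'num' }

M[D, 'e'] = D → ε, D → e num e  (a multiply-defined cell — the grammar is not LL(1))

Answer: D → ε, D → e num e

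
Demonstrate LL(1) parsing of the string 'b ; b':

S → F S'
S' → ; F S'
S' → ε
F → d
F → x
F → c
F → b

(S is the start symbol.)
Stack is shown with the top on the left.

Stack     Input    Action
-------------------------
S $       b ; b $  output S → F S'
F S' $    b ; b $  output F → b
b S' $    b ; b $  match 'b'
S' $      ; b $    output S' → ; F S'
; F S' $  ; b $    match ';'
F S' $    b $      output F → b
b S' $    b $      match 'b'
S' $      $        output S' → ε
$         $        accept

The string is accepted.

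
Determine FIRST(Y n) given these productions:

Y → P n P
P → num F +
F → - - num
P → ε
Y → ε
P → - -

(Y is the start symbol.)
FIRST sets of the non-terminals involved (from the grammar, by fixed-point iteration):
  FIRST(Y) = { '-', 'n', 'num', ε }

To compute FIRST(Y n), process the symbols left to right:
Symbol Y is a non-terminal. Add FIRST(Y) \ {ε} = { '-', 'n', 'num' }
Y is nullable (ε ∈ FIRST(Y)), continue to the next symbol.
Symbol n is a terminal. Add 'n' and stop.
FIRST(Y n) = { '-', 'n', 'num' }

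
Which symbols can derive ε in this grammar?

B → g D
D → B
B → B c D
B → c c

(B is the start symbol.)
None

There are no ε-productions, so no non-terminal can derive ε.
No non-terminals are nullable.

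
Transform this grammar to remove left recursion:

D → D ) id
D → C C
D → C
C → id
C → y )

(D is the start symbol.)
D is directly left-recursive. The standard transformation for
  A → A α₁ | ... | A α_m | β₁ | ... | β_n
is
  A  → β₁ A' | ... | β_n A'
  A' → α₁ A' | ... | α_m A' | ε

D → C C becomes D → C C D'
D → C becomes D → C D'
D → D ) id becomes D' → ) id D'
Add D' → ε

Productions for other non-terminals are unchanged:
  C → id
  C → y )

Resulting grammar:
D → C C D'
D → C D'
D' → ) id D'
D' → ε
C → id
C → y )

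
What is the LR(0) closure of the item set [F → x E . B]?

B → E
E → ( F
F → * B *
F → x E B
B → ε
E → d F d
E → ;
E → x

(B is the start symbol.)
Start with: [F → x E . B]
  [F → x E . B] has the dot before B: add [B → . E], [B → .]
  [B → . E] has the dot before E: add [E → . ( F], [E → . d F d], [E → . ;], [E → . x]
No further items can be added.

CLOSURE = { [B → . E], [B → .], [E → . ( F], [E → . ;], [E → . d F d], [E → . x], [F → x E . B] }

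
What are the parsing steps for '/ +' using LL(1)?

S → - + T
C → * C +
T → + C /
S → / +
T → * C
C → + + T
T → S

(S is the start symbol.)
LL(1) parsing maintains a stack (initially the start symbol over $) and the input. At each step: if the stack top is a terminal, match it against the current input token; if it is a non-terminal N, replace it with the RHS of M[N, lookahead] (the unique production whose predict set contains the lookahead).

Stack is shown with the top on the left.

Stack  Input  Action
--------------------
S $    / + $  output S → / +
/ + $  / + $  match '/'
+ $    + $    match '+'
$      $      accept

The string is accepted.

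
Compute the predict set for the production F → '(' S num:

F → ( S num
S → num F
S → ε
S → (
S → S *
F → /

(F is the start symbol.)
PREDICT(F → '(' S num) = (FIRST(RHS) \ {ε}) ∪ (FOLLOW(F) if ε ∈ FIRST(RHS), i.e. RHS ⇒* ε)
FIRST('(' S num) = { '(' }
ε ∉ FIRST('(' S num), so FOLLOW(F) is not added.
PREDICT(F → '(' S num) = { '(' }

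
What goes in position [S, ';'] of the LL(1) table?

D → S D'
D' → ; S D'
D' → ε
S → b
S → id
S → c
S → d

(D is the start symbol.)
To find M[S, ';'], we find productions for S where ';' is in the predict set (PREDICT(N → α) = (FIRST(α) \ {ε}) ∪ (FOLLOW(N) if α ⇒* ε)).

S → b: PREDICT = { 'b' }
S → id: PREDICT = { 'id' }
S → c: PREDICT = { 'c' }
S → d: PREDICT = { 'd' }

M[S, ';'] is empty (no production applies)

Answer: Empty (error entry)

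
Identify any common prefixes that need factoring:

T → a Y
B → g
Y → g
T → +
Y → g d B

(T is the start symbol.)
Left-factoring is needed when two productions for the same non-terminal
share a common prefix on the right-hand side.

Productions for T:
  T → a Y
  T → +
Productions for Y:
  Y → g
  Y → g d B

Found common prefix 'g' in productions for Y

Answer: Yes, Y has productions with common prefix 'g'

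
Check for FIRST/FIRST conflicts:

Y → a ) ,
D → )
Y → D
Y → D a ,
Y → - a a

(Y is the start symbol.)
Yes. Y → D / Y → D a ',' on { ')' }

A FIRST/FIRST conflict occurs when two productions N → α and N → β for the same non-terminal have FIRST(α) ∩ FIRST(β) ≠ ∅ (with ε ∈ FIRST of a nullable right-hand side, so two nullable alternatives also conflict).

FIRST sets of the non-terminals at (or reachable through a nullable prefix from) the front of some alternative:
  FIRST(D) = { ')' }

Productions for Y:
  Y → a ) ,: FIRST = { 'a' }
  Y → D: FIRST = { ')' }
  Y → D a ,: FIRST = { ')' }
  Y → - a a: FIRST = { '-' }
D has only one production, so no FIRST/FIRST conflict is possible there.

Conflict for Y: Y → D and Y → D a ,
  Overlap: { ')' }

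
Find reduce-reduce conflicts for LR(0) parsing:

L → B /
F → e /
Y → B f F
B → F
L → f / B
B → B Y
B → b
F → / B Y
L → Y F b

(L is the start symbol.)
Augment with L' → L and build the canonical LR(0) collection (I0 = CLOSURE({[L' → . L]}), then GOTO on every symbol after a dot until no new states appear). It has 21 states:
  I0: { [B → . B Y], [B → . F], [B → . b], [F → . / B Y], [F → . e /], [L → . B /], [L → . Y F b], [L → . f / B], [L' → . L], [Y → . B f F] }  — shift
  I1: { [B → . B Y], [B → . F], [B → . b], [F → . / B Y], [F → . e /], [F → / . B Y] }  — shift
  I2: { [B → . B Y], [B → . F], [B → . b], [B → B . Y], [F → . / B Y], [F → . e /], [L → B . /], [Y → . B f F], [Y → B . f F] }  — shift
  I3: { [B → F .] }  — reduce
  I4: { [L' → L .] }  — accept
  I5: { [F → . / B Y], [F → . e /], [L → Y . F b] }  — shift
  I6: { [B → b .] }  — reduce
  I7: { [F → e . /] }  — shift
  I8: { [L → f . / B] }  — shift
  I9: { [B → . B Y], [B → . F], [B → . b], [F → . / B Y], [F → . e /], [L → f / . B] }  — shift
  I10: { [B → . B Y], [B → . F], [B → . b], [B → B . Y], [F → . / B Y], [F → . e /], [L → f / B .], [Y → . B f F] }  — shift, reduce
  I11: { [B → . B Y], [B → . F], [B → . b], [B → B . Y], [F → . / B Y], [F → . e /], [Y → . B f F], [Y → B . f F] }  — shift
  I12: { [B → B Y .] }  — reduce
  I13: { [F → . / B Y], [F → . e /], [Y → B f . F] }  — shift
  I14: { [Y → B f F .] }  — reduce
  I15: { [F → e / .] }  — reduce
  I16: { [L → Y F . b] }  — shift
  I17: { [L → Y F b .] }  — reduce
  I18: { [B → . B Y], [B → . F], [B → . b], [F → . / B Y], [F → . e /], [F → / . B Y], [L → B / .] }  — shift, reduce
  I19: { [B → . B Y], [B → . F], [B → . b], [B → B . Y], [F → . / B Y], [F → . e /], [F → / B . Y], [Y → . B f F] }  — shift
  I20: { [B → B Y .], [F → / B Y .] }  — 2 reduces

I20 contains complete items [B → B Y .], [F → / B Y .] — reduce-reduce conflict.

Answer: Yes — I20: [B → B Y .] vs [F → / B Y .]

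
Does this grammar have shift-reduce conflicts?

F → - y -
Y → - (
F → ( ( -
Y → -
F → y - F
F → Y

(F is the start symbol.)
Yes — I2: [Y → - .] vs [F → - . y -]

A shift-reduce conflict occurs when an LR(0) state has both:
  - a complete (reduce) item [A → α .] (dot at the end), and
  - a shift item [B → β . c γ] (dot before a terminal).

Augment with F' → F and build the canonical LR(0) collection (I0 = CLOSURE({[F' → . F]}), then GOTO on every symbol after a dot until no new states appear). It has 13 states:
  I0: { [F → . ( ( -], [F → . - y -], [F → . Y], [F → . y - F], [F' → . F], [Y → . - (], [Y → . -] }  — shift
  I1: { [F → ( . ( -] }  — shift
  I2: { [F → - . y -], [Y → - . (], [Y → - .] }  — shift, reduce
  I3: { [F' → F .] }  — accept
  I4: { [F → Y .] }  — reduce
  I5: { [F → y . - F] }  — shift
  I6: { [F → . ( ( -], [F → . - y -], [F → . Y], [F → . y - F], [F → y - . F], [Y → . - (], [Y → . -] }  — shift
  I7: { [F → y - F .] }  — reduce
  I8: { [Y → - ( .] }  — reduce
  I9: { [F → - y . -] }  — shift
  I10: { [F → - y - .] }  — reduce
  I11: { [F → ( ( . -] }  — shift
  I12: { [F → ( ( - .] }  — reduce

I2 contains reduce item [Y → - .] and shift items [F → - . y -], [Y → - . (] — shift-reduce conflict.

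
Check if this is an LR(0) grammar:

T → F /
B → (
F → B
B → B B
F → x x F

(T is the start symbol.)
Augment with T' → T and build the canonical LR(0) collection (I0 = CLOSURE({[T' → . T]}), then GOTO on every symbol after a dot until no new states appear). It has 10 states:
  I0: { [B → . (], [B → . B B], [F → . B], [F → . x x F], [T → . F /], [T' → . T] }  — shift
  I1: { [B → ( .] }  — reduce
  I2: { [B → . (], [B → . B B], [B → B . B], [F → B .] }  — shift, reduce
  I3: { [T → F . /] }  — shift
  I4: { [T' → T .] }  — accept
  I5: { [F → x . x F] }  — shift
  I6: { [B → . (], [B → . B B], [F → . B], [F → . x x F], [F → x x . F] }  — shift
  I7: { [F → x x F .] }  — reduce
  I8: { [T → F / .] }  — reduce
  I9: { [B → . (], [B → . B B], [B → B . B], [B → B B .] }  — shift, reduce

Conflict in state I2:
  Shift-reduce conflict between [F → B .] and [B → . (]
So the grammar is NOT LR(0).

Answer: No. Shift-reduce conflict between [F → B .] and [B → . (]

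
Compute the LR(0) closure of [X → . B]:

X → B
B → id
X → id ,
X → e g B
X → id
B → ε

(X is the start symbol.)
{ [B → . id], [B → .], [X → . B] }

To compute CLOSURE, for each item [A → α.Bβ] where B is a non-terminal, add [B → .γ] for all productions B → γ; repeat for the newly added items until nothing changes.

Start with: [X → . B]
  [X → . B] has the dot before B: add [B → . id], [B → .]
No further items can be added.

CLOSURE = { [B → . id], [B → .], [X → . B] }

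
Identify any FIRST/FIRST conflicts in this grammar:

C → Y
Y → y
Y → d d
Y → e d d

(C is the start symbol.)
Productions for Y:
  Y → y: FIRST = { 'y' }
  Y → d d: FIRST = { 'd' }
  Y → e d d: FIRST = { 'e' }
C has only one production, so no FIRST/FIRST conflict is possible there.

All alternatives of each non-terminal have pairwise disjoint FIRST sets.

Answer: No FIRST/FIRST conflicts.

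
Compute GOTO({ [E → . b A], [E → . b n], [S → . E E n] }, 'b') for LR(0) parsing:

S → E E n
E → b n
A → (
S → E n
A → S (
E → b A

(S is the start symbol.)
{ [A → . (], [A → . S (], [E → . b A], [E → . b n], [E → b . A], [E → b . n], [S → . E E n], [S → . E n] }

GOTO(I, 'b') = CLOSURE({ [A → αX.β] : [A → α.Xβ] ∈ I, X = 'b' })

Items with dot before 'b', with the dot advanced:
  [E → . b A] → [E → b . A]
  [E → . b n] → [E → b . n]
Closure of the advanced items:
  [E → b . A] has the dot before A: add [A → . (], [A → . S (]
  [A → . S (] has the dot before S: add [S → . E E n], [S → . E n]
  [S → . E E n] has the dot before E: add [E → . b n], [E → . b A]

GOTO = { [A → . (], [A → . S (], [E → . b A], [E → . b n], [E → b . A], [E → b . n], [S → . E E n], [S → . E n] }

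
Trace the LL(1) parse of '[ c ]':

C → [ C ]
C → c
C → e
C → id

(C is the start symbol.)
LL(1) parsing maintains a stack (initially the start symbol over $) and the input. At each step: if the stack top is a terminal, match it against the current input token; if it is a non-terminal N, replace it with the RHS of M[N, lookahead] (the unique production whose predict set contains the lookahead).

Stack is shown with the top on the left.

Stack    Input    Action
------------------------
C $      [ c ] $  output C → [ C ]
[ C ] $  [ c ] $  match '['
C ] $    c ] $    output C → c
c ] $    c ] $    match 'c'
] $      ] $      match ']'
$        $        accept

The string is accepted.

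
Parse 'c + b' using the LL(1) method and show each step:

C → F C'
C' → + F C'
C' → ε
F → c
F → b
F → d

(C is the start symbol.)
LL(1) parsing maintains a stack (initially the start symbol over $) and the input. At each step: if the stack top is a terminal, match it against the current input token; if it is a non-terminal N, replace it with the RHS of M[N, lookahead] (the unique production whose predict set contains the lookahead).

Stack is shown with the top on the left.

Stack     Input    Action
-------------------------
C $       c + b $  output C → F C'
F C' $    c + b $  output F → c
c C' $    c + b $  match 'c'
C' $      + b $    output C' → + F C'
+ F C' $  + b $    match '+'
F C' $    b $      output F → b
b C' $    b $      match 'b'
C' $      $        output C' → ε
$         $        accept

The string is accepted.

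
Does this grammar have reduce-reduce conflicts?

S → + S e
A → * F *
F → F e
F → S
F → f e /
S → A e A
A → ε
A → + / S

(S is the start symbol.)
Augment with S' → S and build the canonical LR(0) collection (I0 = CLOSURE({[S' → . S]}), then GOTO on every symbol after a dot until no new states appear). It has 19 states:
  I0: { [A → . * F *], [A → . + / S], [A → .], [S → . + S e], [S → . A e A], [S' → . S] }  — shift, reduce
  I1: { [A → * . F *], [A → . * F *], [A → . + / S], [A → .], [F → . F e], [F → . S], [F → . f e /], [S → . + S e], [S → . A e A] }  — shift, reduce
  I2: { [A → + . / S], [A → . * F *], [A → . + / S], [A → .], [S → + . S e], [S → . + S e], [S → . A e A] }  — shift, reduce
  I3: { [S → A . e A] }  — shift
  I4: { [S' → S .] }  — accept
  I5: { [A → . * F *], [A → . + / S], [A → .], [S → A e . A] }  — shift, reduce
  I6: { [A → + . / S] }  — shift
  I7: { [S → A e A .] }  — reduce
  I8: { [A → + / . S], [A → . * F *], [A → . + / S], [A → .], [S → . + S e], [S → . A e A] }  — shift, reduce
  I9: { [A → + / S .] }  — reduce
  I10: { [S → + S . e] }  — shift
  I11: { [S → + S e .] }  — reduce
  I12: { [A → * F . *], [F → F . e] }  — shift
  I13: { [F → S .] }  — reduce
  I14: { [F → f . e /] }  — shift
  I15: { [F → f e . /] }  — shift
  I16: { [F → f e / .] }  — reduce
  I17: { [A → * F * .] }  — reduce
  I18: { [F → F e .] }  — reduce

No state contains more than one complete item.

Answer: No reduce-reduce conflicts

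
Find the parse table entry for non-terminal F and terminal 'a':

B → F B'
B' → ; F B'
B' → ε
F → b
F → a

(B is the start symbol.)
To find M[F, 'a'], we find productions for F where 'a' is in the predict set (PREDICT(N → α) = (FIRST(α) \ {ε}) ∪ (FOLLOW(N) if α ⇒* ε)).

F → b: PREDICT = { 'b' }
F → a: PREDICT = { 'a' }
  'a' is in predict set, so this production goes in M[F, 'a']

M[F, 'a'] = F → a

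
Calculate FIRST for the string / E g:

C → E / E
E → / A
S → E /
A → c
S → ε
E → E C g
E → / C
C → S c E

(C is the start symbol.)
{ '/' }

To compute FIRST(/ E g), process the symbols left to right:
Symbol / is a terminal. Add '/' and stop.
FIRST(/ E g) = { '/' }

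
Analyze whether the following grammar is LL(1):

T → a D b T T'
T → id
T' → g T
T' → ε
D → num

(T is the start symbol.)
No. Predict set conflict for T': { 'g' }

A grammar is LL(1) if for each non-terminal N with multiple productions, the predict sets of those productions are pairwise disjoint, where PREDICT(N → α) = (FIRST(α) \ {ε}) ∪ (FOLLOW(N) if α ⇒* ε).

Relevant sets:
  FOLLOW(T') = { $, 'g' }

For T:
  PREDICT(T → a D b T T') = { 'a' }
  PREDICT(T → id) = { 'id' }
For T':
  PREDICT(T' → g T) = { 'g' }
  PREDICT(T' → ε) = { $, 'g' }
D has a single production, so nothing to check there.

Conflict found: Predict set conflict for T': { 'g' }
The grammar is NOT LL(1).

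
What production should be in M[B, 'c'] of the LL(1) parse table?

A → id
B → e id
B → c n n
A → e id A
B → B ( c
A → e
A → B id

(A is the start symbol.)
To find M[B, 'c'], we find productions for B where 'c' is in the predict set (PREDICT(N → α) = (FIRST(α) \ {ε}) ∪ (FOLLOW(N) if α ⇒* ε)).

Relevant sets:
  FIRST(B) = { 'c', 'e' }

B → e id: PREDICT = { 'e' }
B → c n n: PREDICT = { 'c' }
  'c' is in predict set, so this production goes in M[B, 'c']
B → B ( c: PREDICT = { 'c', 'e' }
  'c' is in predict set, so this production goes in M[B, 'c']

M[B, 'c'] = B → c n n, B → B ( c  (a multiply-defined cell — the grammar is not LL(1))

Answer: B → c n n, B → B ( c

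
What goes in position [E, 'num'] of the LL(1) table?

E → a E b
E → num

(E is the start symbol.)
To find M[E, 'num'], we find productions for E where 'num' is in the predict set (PREDICT(N → α) = (FIRST(α) \ {ε}) ∪ (FOLLOW(N) if α ⇒* ε)).

E → a E b: PREDICT = { 'a' }
E → num: PREDICT = { 'num' }
  'num' is in predict set, so this production goes in M[E, 'num']

M[E, 'num'] = E → num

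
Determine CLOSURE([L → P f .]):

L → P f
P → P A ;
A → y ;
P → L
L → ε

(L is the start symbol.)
To compute CLOSURE, for each item [A → α.Bβ] where B is a non-terminal, add [B → .γ] for all productions B → γ; repeat for the newly added items until nothing changes.

Start with: [L → P f .]
The dot is at the end, so nothing is added.

CLOSURE = { [L → P f .] }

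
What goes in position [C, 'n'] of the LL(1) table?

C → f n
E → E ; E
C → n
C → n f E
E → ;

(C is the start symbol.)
C → n, C → n f E

To find M[C, 'n'], we find productions for C where 'n' is in the predict set (PREDICT(N → α) = (FIRST(α) \ {ε}) ∪ (FOLLOW(N) if α ⇒* ε)).

C → f n: PREDICT = { 'f' }
C → n: PREDICT = { 'n' }
  'n' is in predict set, so this production goes in M[C, 'n']
C → n f E: PREDICT = { 'n' }
  'n' is in predict set, so this production goes in M[C, 'n']

M[C, 'n'] = C → n, C → n f E  (a multiply-defined cell — the grammar is not LL(1))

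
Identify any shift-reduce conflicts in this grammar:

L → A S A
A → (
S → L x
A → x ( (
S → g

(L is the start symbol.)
Augment with L' → L and build the canonical LR(0) collection (I0 = CLOSURE({[L' → . L]}), then GOTO on every symbol after a dot until no new states appear). It has 12 states:
  I0: { [A → . (], [A → . x ( (], [L → . A S A], [L' → . L] }  — shift
  I1: { [A → ( .] }  — reduce
  I2: { [A → . (], [A → . x ( (], [L → . A S A], [L → A . S A], [S → . L x], [S → . g] }  — shift
  I3: { [L' → L .] }  — accept
  I4: { [A → x . ( (] }  — shift
  I5: { [A → x ( . (] }  — shift
  I6: { [A → x ( ( .] }  — reduce
  I7: { [S → L . x] }  — shift
  I8: { [A → . (], [A → . x ( (], [L → A S . A] }  — shift
  I9: { [S → g .] }  — reduce
  I10: { [L → A S A .] }  — reduce
  I11: { [S → L x .] }  — reduce

No state contains both a complete item and a shift item.

Answer: No shift-reduce conflicts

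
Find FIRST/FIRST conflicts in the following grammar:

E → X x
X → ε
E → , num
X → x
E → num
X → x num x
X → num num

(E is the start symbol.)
FIRST sets of the non-terminals at (or reachable through a nullable prefix from) the front of some alternative:
  FIRST(X) = { 'num', 'x', ε }

Productions for E:
  E → X x: FIRST = { 'num', 'x' }
  E → , num: FIRST = { ',' }
  E → num: FIRST = { 'num' }
Productions for X:
  X → ε: FIRST = { ε }
  X → x: FIRST = { 'x' }
  X → x num x: FIRST = { 'x' }
  X → num num: FIRST = { 'num' }

Conflict for E: E → X x and E → num
  Overlap: { 'num' }
Conflict for X: X → x and X → x num x
  Overlap: { 'x' }

Answer: Yes. E → X x / E → num on { 'num' }; X → x / X → x num x on { 'x' }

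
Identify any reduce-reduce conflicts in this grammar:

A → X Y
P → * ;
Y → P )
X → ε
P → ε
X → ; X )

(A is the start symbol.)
A reduce-reduce conflict occurs when an LR(0) state has two complete items [A → α .] and [B → β .] — both call for a reduction, and with no lookahead the parser cannot choose between them.

Augment with A' → A and build the canonical LR(0) collection (I0 = CLOSURE({[A' → . A]}), then GOTO on every symbol after a dot until no new states appear). It has 11 states:
  I0: { [A → . X Y], [A' → . A], [X → . ; X )], [X → .] }  — shift, reduce
  I1: { [X → . ; X )], [X → .], [X → ; . X )] }  — shift, reduce
  I2: { [A' → A .] }  — accept
  I3: { [A → X . Y], [P → . * ;], [P → .], [Y → . P )] }  — shift, reduce
  I4: { [P → * . ;] }  — shift
  I5: { [Y → P . )] }  — shift
  I6: { [A → X Y .] }  — reduce
  I7: { [Y → P ) .] }  — reduce
  I8: { [P → * ; .] }  — reduce
  I9: { [X → ; X . )] }  — shift
  I10: { [X → ; X ) .] }  — reduce

No state contains more than one complete item.

Answer: No reduce-reduce conflicts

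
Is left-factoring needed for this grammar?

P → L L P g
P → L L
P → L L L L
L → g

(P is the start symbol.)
Yes, P has productions with common prefix 'L L'

Left-factoring is needed when two productions for the same non-terminal
share a common prefix on the right-hand side.

Productions for P:
  P → L L P g
  P → L L
  P → L L L L

Found common prefix 'L L' in productions for P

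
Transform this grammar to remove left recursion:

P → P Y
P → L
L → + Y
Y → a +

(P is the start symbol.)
P is directly left-recursive. The standard transformation for
  A → A α₁ | ... | A α_m | β₁ | ... | β_n
is
  A  → β₁ A' | ... | β_n A'
  A' → α₁ A' | ... | α_m A' | ε

P → L becomes P → L P'
P → P Y becomes P' → Y P'
Add P' → ε

Productions for other non-terminals are unchanged:
  L → + Y
  Y → a +

Resulting grammar:
P → L P'
P' → Y P'
P' → ε
L → + Y
Y → a +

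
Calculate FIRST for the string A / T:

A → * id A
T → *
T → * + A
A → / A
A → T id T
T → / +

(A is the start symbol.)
FIRST sets of the non-terminals involved (from the grammar, by fixed-point iteration):
  FIRST(A) = { '*', '/' }

To compute FIRST(A / T), process the symbols left to right:
Symbol A is a non-terminal. Add FIRST(A) \ {ε} = { '*', '/' }
A is not nullable (ε ∉ FIRST(A)), so stop here.
FIRST(A / T) = { '*', '/' }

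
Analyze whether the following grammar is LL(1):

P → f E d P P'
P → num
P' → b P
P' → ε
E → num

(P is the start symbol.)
A grammar is LL(1) if for each non-terminal N with multiple productions, the predict sets of those productions are pairwise disjoint, where PREDICT(N → α) = (FIRST(α) \ {ε}) ∪ (FOLLOW(N) if α ⇒* ε).

Relevant sets:
  FOLLOW(P') = { $, 'b' }

For P:
  PREDICT(P → f E d P P') = { 'f' }
  PREDICT(P → num) = { 'num' }
For P':
  PREDICT(P' → b P) = { 'b' }
  PREDICT(P' → ε) = { $, 'b' }
E has a single production, so nothing to check there.

Conflict found: Predict set conflict for P': { 'b' }
The grammar is NOT LL(1).

Answer: No. Predict set conflict for P': { 'b' }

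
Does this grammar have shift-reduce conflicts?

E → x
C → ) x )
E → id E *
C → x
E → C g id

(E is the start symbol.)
A shift-reduce conflict occurs when an LR(0) state has both:
  - a complete (reduce) item [A → α .] (dot at the end), and
  - a shift item [B → β . c γ] (dot before a terminal).

Augment with E' → E and build the canonical LR(0) collection (I0 = CLOSURE({[E' → . E]}), then GOTO on every symbol after a dot until no new states appear). It has 12 states:
  I0: { [C → . ) x )], [C → . x], [E → . C g id], [E → . id E *], [E → . x], [E' → . E] }  — shift
  I1: { [C → ) . x )] }  — shift
  I2: { [E → C . g id] }  — shift
  I3: { [E' → E .] }  — accept
  I4: { [C → . ) x )], [C → . x], [E → . C g id], [E → . id E *], [E → . x], [E → id . E *] }  — shift
  I5: { [C → x .], [E → x .] }  — 2 reduces
  I6: { [E → id E . *] }  — shift
  I7: { [E → id E * .] }  — reduce
  I8: { [E → C g . id] }  — shift
  I9: { [E → C g id .] }  — reduce
  I10: { [C → ) x . )] }  — shift
  I11: { [C → ) x ) .] }  — reduce

No state contains both a complete item and a shift item.

Answer: No shift-reduce conflicts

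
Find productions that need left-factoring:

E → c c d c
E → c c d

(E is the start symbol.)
Left-factoring is needed when two productions for the same non-terminal
share a common prefix on the right-hand side.

Productions for E:
  E → c c d c
  E → c c d

Found common prefix 'c c d' in productions for E

Answer: Yes, E has productions with common prefix 'c c d'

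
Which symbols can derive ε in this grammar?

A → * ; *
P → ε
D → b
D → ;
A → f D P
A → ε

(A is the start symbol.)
A non-terminal is nullable if it can derive ε (the empty string): either it has an ε-production, or it has a production whose right-hand side consists entirely of nullable non-terminals.

ε-productions: P → ε, A → ε
So P, A are immediately nullable.
No further non-terminal can be added: every production for the remaining non-terminals contains a terminal or a non-nullable non-terminal.
Nullable = { 'A', 'P' }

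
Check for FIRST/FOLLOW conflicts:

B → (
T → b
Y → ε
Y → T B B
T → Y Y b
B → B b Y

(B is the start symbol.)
Yes. Y → T B B with FOLLOW(Y) on { 'b' }

Nullable non-terminals: Y.
FIRST sets used below: FIRST(T) = { 'b' }

Y: nullable alternative(s) Y → ε; FOLLOW(Y) = { $, '(', 'b' }
  Y → ε: FIRST \ {ε} = { } — this is the only nullable alternative, skip
  Y → T B B: FIRST \ {ε} = { 'b' } — overlaps FOLLOW(Y) on { 'b' }: CONFLICT

B, T have no nullable alternative, so no FIRST/FOLLOW check is needed there.

So the grammar has 1 FIRST/FOLLOW conflict (marked CONFLICT above).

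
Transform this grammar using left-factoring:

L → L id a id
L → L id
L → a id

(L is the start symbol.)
Left-factoring transforms A → αβ₁ | αβ₂ into A → αA' and A' → β₁ | β₂
(α is the longest common prefix among the alternatives). Repeat until
no nonterminal has two alternatives with a common prefix.

Round 1: L has alternatives sharing prefix 'L id'. Introduce L': L → L id L'
  Add: L' → a id
  Add: L' → ε

No remaining common prefixes — done.

Resulting grammar:
L → L id L'
L' → a id
L' → ε
L → a id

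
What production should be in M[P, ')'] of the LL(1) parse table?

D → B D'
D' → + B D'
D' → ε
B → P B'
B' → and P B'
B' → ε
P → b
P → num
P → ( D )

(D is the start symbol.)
To find M[P, ')'], we find productions for P where ')' is in the predict set (PREDICT(N → α) = (FIRST(α) \ {ε}) ∪ (FOLLOW(N) if α ⇒* ε)).

P → b: PREDICT = { 'b' }
P → num: PREDICT = { 'num' }
P → ( D ): PREDICT = { '(' }

M[P, ')'] is empty (no production applies)

Answer: Empty (error entry)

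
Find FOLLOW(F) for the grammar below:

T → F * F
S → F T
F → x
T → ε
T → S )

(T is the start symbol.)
To compute FOLLOW(F), find every occurrence of F on a right-hand side N → α F β: add FIRST(β) \ {ε}, and if β is empty or nullable also add FOLLOW(N). Iterate to a fixed point.

In T → F * F: F is followed by '*' F, add FIRST('*' F) \ {ε} = { '*' }
In T → F * F: F is at the end, add FOLLOW(T)
In S → F T: F is followed by T, add FIRST(T) \ {ε} = { 'x' }
  T is nullable, so also add FOLLOW(S)

The FOLLOW sets referred to above (computed the same way, to a fixed point):
  FOLLOW(T) = { $, ')' }
  FOLLOW(S) = { ')' }

Taking the union: FOLLOW(F) = { $, ')', '*', 'x' }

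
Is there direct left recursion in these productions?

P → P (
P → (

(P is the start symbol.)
Direct left recursion occurs when N → N α for some non-terminal N (the right-hand side begins with the left-hand side itself).

P → P (: LEFT RECURSIVE (starts with P)
P → (: starts with '('

The grammar has direct left recursion on: P.

Answer: Yes, P is left-recursive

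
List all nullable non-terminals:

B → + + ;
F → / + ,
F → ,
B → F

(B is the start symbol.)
A non-terminal is nullable if it can derive ε (the empty string): either it has an ε-production, or it has a production whose right-hand side consists entirely of nullable non-terminals.

There are no ε-productions, so no non-terminal can derive ε.
No non-terminals are nullable.

Answer: None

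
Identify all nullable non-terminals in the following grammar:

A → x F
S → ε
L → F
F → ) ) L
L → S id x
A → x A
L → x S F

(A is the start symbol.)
ε-productions: S → ε
So S is immediately nullable.
No further non-terminal can be added: every production for the remaining non-terminals contains a terminal or a non-nullable non-terminal.
Nullable = { 'S' }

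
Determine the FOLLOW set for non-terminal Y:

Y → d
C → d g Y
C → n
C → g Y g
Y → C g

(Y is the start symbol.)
To compute FOLLOW(Y), find every occurrence of Y on a right-hand side N → α Y β: add FIRST(β) \ {ε}, and if β is empty or nullable also add FOLLOW(N). Iterate to a fixed point.

Y is the start symbol, so $ ∈ FOLLOW(Y).
In C → d g Y: Y is at the end, add FOLLOW(C)
In C → g Y g: Y is followed by g, add FIRST(g) \ {ε} = { 'g' }

The FOLLOW sets referred to above (computed the same way, to a fixed point):
  FOLLOW(C) = { 'g' }

Taking the union: FOLLOW(Y) = { $, 'g' }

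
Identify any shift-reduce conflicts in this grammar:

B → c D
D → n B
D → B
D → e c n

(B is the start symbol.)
Augment with B' → B and build the canonical LR(0) collection (I0 = CLOSURE({[B' → . B]}), then GOTO on every symbol after a dot until no new states appear). It has 10 states:
  I0: { [B → . c D], [B' → . B] }  — shift
  I1: { [B' → B .] }  — accept
  I2: { [B → . c D], [B → c . D], [D → . B], [D → . e c n], [D → . n B] }  — shift
  I3: { [D → B .] }  — reduce
  I4: { [B → c D .] }  — reduce
  I5: { [D → e . c n] }  — shift
  I6: { [B → . c D], [D → n . B] }  — shift
  I7: { [D → n B .] }  — reduce
  I8: { [D → e c . n] }  — shift
  I9: { [D → e c n .] }  — reduce

No state contains both a complete item and a shift item.

Answer: No shift-reduce conflicts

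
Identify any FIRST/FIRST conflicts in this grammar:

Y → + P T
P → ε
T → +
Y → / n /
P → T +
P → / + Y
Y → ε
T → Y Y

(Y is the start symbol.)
Yes. P → T '+' / P → '/' '+' Y on { '/' }; T → '+' / T → Y Y on { '+' }

A FIRST/FIRST conflict occurs when two productions N → α and N → β for the same non-terminal have FIRST(α) ∩ FIRST(β) ≠ ∅ (with ε ∈ FIRST of a nullable right-hand side, so two nullable alternatives also conflict).

FIRST sets of the non-terminals at (or reachable through a nullable prefix from) the front of some alternative:
  FIRST(T) = { '+', '/', ε }
  FIRST(Y) = { '+', '/', ε }

Productions for Y:
  Y → + P T: FIRST = { '+' }
  Y → / n /: FIRST = { '/' }
  Y → ε: FIRST = { ε }
Productions for P:
  P → ε: FIRST = { ε }
  P → T +: FIRST = { '+', '/' }
  P → / + Y: FIRST = { '/' }
Productions for T:
  T → +: FIRST = { '+' }
  T → Y Y: FIRST = { '+', '/', ε }

Conflict for P: P → T + and P → / + Y
  Overlap: { '/' }
Conflict for T: T → + and T → Y Y
  Overlap: { '+' }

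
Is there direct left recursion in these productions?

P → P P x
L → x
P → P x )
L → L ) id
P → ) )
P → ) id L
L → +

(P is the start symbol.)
Direct left recursion occurs when N → N α for some non-terminal N (the right-hand side begins with the left-hand side itself).

P → P P x: LEFT RECURSIVE (starts with P)
L → x: starts with x
P → P x ): LEFT RECURSIVE (starts with P)
L → L ) id: LEFT RECURSIVE (starts with L)
P → ) ): starts with ')'
P → ) id L: starts with ')'
L → +: starts with '+'

The grammar has direct left recursion on: P, L.

Answer: Yes, P, L are left-recursive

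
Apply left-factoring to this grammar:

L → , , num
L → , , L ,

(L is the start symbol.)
L → , , L'
L' → num
L' → L ,

Left-factoring transforms A → αβ₁ | αβ₂ into A → αA' and A' → β₁ | β₂
(α is the longest common prefix among the alternatives). Repeat until
no nonterminal has two alternatives with a common prefix.

Round 1: L has alternatives sharing prefix ', ,'. Introduce L': L → , , L'
  Add: L' → num
  Add: L' → L ,

No remaining common prefixes — done.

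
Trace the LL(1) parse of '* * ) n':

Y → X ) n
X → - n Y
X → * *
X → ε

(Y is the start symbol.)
LL(1) parsing maintains a stack (initially the start symbol over $) and the input. At each step: if the stack top is a terminal, match it against the current input token; if it is a non-terminal N, replace it with the RHS of M[N, lookahead] (the unique production whose predict set contains the lookahead).

Stack is shown with the top on the left.

Stack      Input      Action
----------------------------
Y $        * * ) n $  output Y → X ) n
X ) n $    * * ) n $  output X → * *
* * ) n $  * * ) n $  match '*'
* ) n $    * ) n $    match '*'
) n $      ) n $      match ')'
n $        n $        match 'n'
$          $          accept

The string is accepted.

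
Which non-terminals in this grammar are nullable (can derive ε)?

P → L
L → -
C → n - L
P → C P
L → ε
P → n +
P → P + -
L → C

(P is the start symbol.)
ε-productions: L → ε
So L is immediately nullable.
P → L: every symbol on the right is nullable, so P is nullable too.
No further non-terminal can be added: every production for the remaining non-terminals contains a terminal or a non-nullable non-terminal.
Nullable = { 'L', 'P' }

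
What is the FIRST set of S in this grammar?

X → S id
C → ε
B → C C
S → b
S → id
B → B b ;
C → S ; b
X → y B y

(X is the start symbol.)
{ 'b', 'id' }

To compute FIRST(S), examine every production with S on the left-hand side, reading each right-hand side left to right until a non-nullable symbol is reached.

From S → b:
  - b is a terminal: add 'b' and stop
From S → id:
  - id is a terminal: add 'id' and stop

Collecting: FIRST(S) = { 'b', 'id' }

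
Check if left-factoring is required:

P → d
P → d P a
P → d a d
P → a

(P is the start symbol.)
Left-factoring is needed when two productions for the same non-terminal
share a common prefix on the right-hand side.

Productions for P:
  P → d
  P → d P a
  P → d a d
  P → a

Found common prefix 'd' in productions for P

Answer: Yes, P has productions with common prefix 'd'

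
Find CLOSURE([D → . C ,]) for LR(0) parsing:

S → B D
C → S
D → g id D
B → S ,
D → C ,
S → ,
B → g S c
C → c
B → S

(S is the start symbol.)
To compute CLOSURE, for each item [A → α.Bβ] where B is a non-terminal, add [B → .γ] for all productions B → γ; repeat for the newly added items until nothing changes.

Start with: [D → . C ,]
  [D → . C ,] has the dot before C: add [C → . S], [C → . c]
  [C → . S] has the dot before S: add [S → . B D], [S → . ,]
  [S → . B D] has the dot before B: add [B → . S ,], [B → . g S c], [B → . S]
No further items can be added.

CLOSURE = { [B → . S ,], [B → . S], [B → . g S c], [C → . S], [C → . c], [D → . C ,], [S → . ,], [S → . B D] }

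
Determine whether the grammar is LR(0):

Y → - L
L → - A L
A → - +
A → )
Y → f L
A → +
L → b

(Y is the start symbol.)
A grammar is LR(0) if no state in the canonical LR(0) collection has:
  - both a shift item (dot before a terminal) and a complete item (shift-reduce conflict), or
  - two or more complete items (reduce-reduce conflict; the accept item [Y' → Y .] counts as a complete item here).

Augment with Y' → Y and build the canonical LR(0) collection (I0 = CLOSURE({[Y' → . Y]}), then GOTO on every symbol after a dot until no new states appear). It has 14 states:
  I0: { [Y → . - L], [Y → . f L], [Y' → . Y] }  — shift
  I1: { [L → . - A L], [L → . b], [Y → - . L] }  — shift
  I2: { [Y' → Y .] }  — accept
  I3: { [L → . - A L], [L → . b], [Y → f . L] }  — shift
  I4: { [A → . )], [A → . +], [A → . - +], [L → - . A L] }  — shift
  I5: { [Y → f L .] }  — reduce
  I6: { [L → b .] }  — reduce
  I7: { [A → ) .] }  — reduce
  I8: { [A → + .] }  — reduce
  I9: { [A → - . +] }  — shift
  I10: { [L → - A . L], [L → . - A L], [L → . b] }  — shift
  I11: { [L → - A L .] }  — reduce
  I12: { [A → - + .] }  — reduce
  I13: { [Y → - L .] }  — reduce

Every state is either a pure shift/goto state or contains exactly one complete item and nothing to shift — no conflicts. The grammar is LR(0).

Answer: Yes, the grammar is LR(0)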